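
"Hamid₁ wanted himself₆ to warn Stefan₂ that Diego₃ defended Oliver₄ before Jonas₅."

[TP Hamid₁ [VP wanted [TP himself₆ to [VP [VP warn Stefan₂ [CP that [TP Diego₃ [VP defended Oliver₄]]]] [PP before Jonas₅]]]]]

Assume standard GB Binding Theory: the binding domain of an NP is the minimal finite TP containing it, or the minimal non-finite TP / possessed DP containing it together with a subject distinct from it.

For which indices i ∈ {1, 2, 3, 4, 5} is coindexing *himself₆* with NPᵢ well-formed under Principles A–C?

*himself* is an anaphor, so Principle A applies: it must be bound in its binding domain.
Binding domain of *himself₆*: the matrix TP, whose subject is Hamid₁.
*Hamid₁* c-commands the anaphor within its binding domain → licit binder.
*Stefan₂* does not c-command the anaphor → cannot bind it.
*Diego₃* does not c-command the anaphor → cannot bind it.
*Oliver₄* does not c-command the anaphor → cannot bind it.
*Jonas₅* does not c-command the anaphor → cannot bind it.

{1}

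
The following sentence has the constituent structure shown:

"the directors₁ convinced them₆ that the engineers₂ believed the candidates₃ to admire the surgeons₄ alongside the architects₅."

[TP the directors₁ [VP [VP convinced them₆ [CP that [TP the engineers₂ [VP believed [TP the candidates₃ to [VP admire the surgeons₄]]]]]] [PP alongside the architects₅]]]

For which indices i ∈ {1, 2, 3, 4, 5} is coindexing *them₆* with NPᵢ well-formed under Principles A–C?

{5}

*them* is a pronoun, so Principle B applies: it must be free in its binding domain.
Binding domain of *them₆*: the matrix TP, whose subject is the directors₁.
*the directors₁* c-commands the pronoun within its binding domain → coindexation would violate Principle B.
*the engineers₂*: the pronoun c-commands this R-expression → coindexation would violate Principle C on *the engineers₂*.
*the candidates₃*: the pronoun c-commands this R-expression → coindexation would violate Principle C on *the candidates₃*.
*the surgeons₄*: the pronoun c-commands this R-expression → coindexation would violate Principle C on *the surgeons₄*.
*the architects₅* and the pronoun do not c-command one another → neither Principle B nor Principle C is at stake; coindexation permitted.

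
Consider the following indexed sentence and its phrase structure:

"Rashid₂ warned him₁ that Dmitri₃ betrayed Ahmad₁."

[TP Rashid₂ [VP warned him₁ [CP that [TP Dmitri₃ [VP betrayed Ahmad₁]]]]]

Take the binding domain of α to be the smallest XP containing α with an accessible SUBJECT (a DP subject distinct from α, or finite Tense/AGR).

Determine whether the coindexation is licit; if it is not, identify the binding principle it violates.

Principle C

The two coindexed NPs are *him₁* and *Ahmad₁*.
*Ahmad₁* is an R-expression. Principle C requires it to be free everywhere.
*him₁* c-commands it and carries the same index.
The R-expression is bound → Principle C violation.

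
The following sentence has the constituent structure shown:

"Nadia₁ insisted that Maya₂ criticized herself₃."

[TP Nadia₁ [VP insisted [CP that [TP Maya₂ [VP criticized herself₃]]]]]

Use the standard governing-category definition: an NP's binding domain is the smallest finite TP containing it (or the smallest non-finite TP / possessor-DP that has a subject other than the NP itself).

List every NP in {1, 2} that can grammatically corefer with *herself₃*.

{2}

*herself* is an anaphor, so Principle A applies: it must be bound in its binding domain.
Binding domain of *herself₃*: the embedded TP, whose subject is Maya₂.
*Nadia₁* c-commands the anaphor but is outside its binding domain → cannot satisfy Principle A.
*Maya₂* c-commands the anaphor within its binding domain → licit binder.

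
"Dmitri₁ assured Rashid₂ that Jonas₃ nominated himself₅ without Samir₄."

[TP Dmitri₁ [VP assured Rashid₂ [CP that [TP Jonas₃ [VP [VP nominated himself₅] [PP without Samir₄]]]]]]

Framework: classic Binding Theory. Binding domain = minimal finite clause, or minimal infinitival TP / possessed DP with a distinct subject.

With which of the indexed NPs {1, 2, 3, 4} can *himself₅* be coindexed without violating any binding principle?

{3}

*himself* is an anaphor, so Principle A applies: it must be bound in its binding domain.
Binding domain of *himself₅*: the embedded TP, whose subject is Jonas₃.
*Dmitri₁* c-commands the anaphor but is outside its binding domain → cannot satisfy Principle A.
*Rashid₂* c-commands the anaphor but is outside its binding domain → cannot satisfy Principle A.
*Jonas₃* c-commands the anaphor within its binding domain → licit binder.
*Samir₄* does not c-command the anaphor → cannot bind it.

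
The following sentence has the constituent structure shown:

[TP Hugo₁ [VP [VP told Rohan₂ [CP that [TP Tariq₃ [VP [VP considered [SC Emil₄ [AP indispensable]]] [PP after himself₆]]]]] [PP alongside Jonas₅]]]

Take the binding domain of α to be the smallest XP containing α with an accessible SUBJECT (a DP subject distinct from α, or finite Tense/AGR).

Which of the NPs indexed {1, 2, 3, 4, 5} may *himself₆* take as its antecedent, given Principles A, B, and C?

{3}

*himself* is an anaphor, so Principle A applies: it must be bound in its binding domain.
Binding domain of *himself₆*: the embedded TP, whose subject is Tariq₃.
*Hugo₁* c-commands the anaphor but is outside its binding domain → cannot satisfy Principle A.
*Rohan₂* c-commands the anaphor but is outside its binding domain → cannot satisfy Principle A.
*Tariq₃* c-commands the anaphor within its binding domain → licit binder.
*Emil₄* does not c-command the anaphor → cannot bind it.
*Jonas₅* does not c-command the anaphor → cannot bind it.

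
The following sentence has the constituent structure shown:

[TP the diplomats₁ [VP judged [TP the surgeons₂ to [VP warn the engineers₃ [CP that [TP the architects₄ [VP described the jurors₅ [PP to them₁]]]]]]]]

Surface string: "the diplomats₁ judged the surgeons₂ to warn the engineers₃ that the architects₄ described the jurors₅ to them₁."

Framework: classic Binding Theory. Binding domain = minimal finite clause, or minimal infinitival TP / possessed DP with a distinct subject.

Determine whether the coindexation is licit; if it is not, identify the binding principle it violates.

The two coindexed NPs are *the diplomats₁* and *them₁*.
*them₁* is a pronoun; its binding domain is the embedded TP, whose subject is the architects₄. Within that domain it is c-commanded only by *the architects₄*, *the jurors₅*, which carry a different index — the pronoun is free locally, so Principle B holds.
*the diplomats₁* is an R-expression; *them₁* does not c-command it, and no other NP shares its index, so Principle C is satisfied.
All principles are respected.

grammatical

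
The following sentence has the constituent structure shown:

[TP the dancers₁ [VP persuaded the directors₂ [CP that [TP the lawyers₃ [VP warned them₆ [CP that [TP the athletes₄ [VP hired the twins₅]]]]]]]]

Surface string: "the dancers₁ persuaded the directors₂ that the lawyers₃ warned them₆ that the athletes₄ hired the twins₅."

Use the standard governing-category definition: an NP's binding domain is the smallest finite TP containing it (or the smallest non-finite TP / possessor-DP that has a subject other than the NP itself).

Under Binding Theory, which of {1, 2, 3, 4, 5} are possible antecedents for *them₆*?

*them* is a pronoun, so Principle B applies: it must be free in its binding domain.
Binding domain of *them₆*: the embedded TP, whose subject is the lawyers₃.
*the dancers₁* c-commands the pronoun but from outside its binding domain, and is not c-commanded by it → coindexation permitted.
*the directors₂* c-commands the pronoun but from outside its binding domain, and is not c-commanded by it → coindexation permitted.
*the lawyers₃* c-commands the pronoun within its binding domain → coindexation would violate Principle B.
*the athletes₄*: the pronoun c-commands this R-expression → coindexation would violate Principle C on *the athletes₄*.
*the twins₅*: the pronoun c-commands this R-expression → coindexation would violate Principle C on *the twins₅*.

{1, 2}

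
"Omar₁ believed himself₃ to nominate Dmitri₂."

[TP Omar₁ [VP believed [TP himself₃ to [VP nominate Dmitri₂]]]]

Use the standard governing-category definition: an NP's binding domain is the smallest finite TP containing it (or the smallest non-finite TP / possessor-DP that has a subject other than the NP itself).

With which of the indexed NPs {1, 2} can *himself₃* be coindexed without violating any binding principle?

{1}

*himself* is an anaphor, so Principle A applies: it must be bound in its binding domain.
Binding domain of *himself₃*: the matrix TP, whose subject is Omar₁.
*Omar₁* c-commands the anaphor within its binding domain → licit binder.
*Dmitri₂* does not c-command the anaphor → cannot bind it.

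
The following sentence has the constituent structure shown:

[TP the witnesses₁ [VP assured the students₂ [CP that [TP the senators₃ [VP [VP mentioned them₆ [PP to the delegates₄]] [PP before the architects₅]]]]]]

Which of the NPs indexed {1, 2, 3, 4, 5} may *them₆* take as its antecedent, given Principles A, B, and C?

*them* is a pronoun, so Principle B applies: it must be free in its binding domain.
Binding domain of *them₆*: the embedded TP, whose subject is the senators₃.
*the witnesses₁* c-commands the pronoun but from outside its binding domain, and is not c-commanded by it → coindexation permitted.
*the students₂* c-commands the pronoun but from outside its binding domain, and is not c-commanded by it → coindexation permitted.
*the senators₃* c-commands the pronoun within its binding domain → coindexation would violate Principle B.
*the delegates₄*: the pronoun c-commands this R-expression → coindexation would violate Principle C on *the delegates₄*.
*the architects₅* and the pronoun do not c-command one another → neither Principle B nor Principle C is at stake; coindexation permitted.

{1, 2, 5}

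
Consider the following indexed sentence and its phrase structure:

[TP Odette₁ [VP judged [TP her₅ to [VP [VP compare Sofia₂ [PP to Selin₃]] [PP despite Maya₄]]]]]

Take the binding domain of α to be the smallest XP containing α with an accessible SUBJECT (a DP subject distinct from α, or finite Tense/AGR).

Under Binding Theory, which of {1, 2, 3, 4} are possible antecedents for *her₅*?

none

*her* is a pronoun, so Principle B applies: it must be free in its binding domain.
Binding domain of *her₅*: the matrix TP, whose subject is Odette₁.
*Odette₁* c-commands the pronoun within its binding domain → coindexation would violate Principle B.
*Sofia₂*: the pronoun c-commands this R-expression → coindexation would violate Principle C on *Sofia₂*.
*Selin₃*: the pronoun c-commands this R-expression → coindexation would violate Principle C on *Selin₃*.
*Maya₄*: the pronoun c-commands this R-expression → coindexation would violate Principle C on *Maya₄*.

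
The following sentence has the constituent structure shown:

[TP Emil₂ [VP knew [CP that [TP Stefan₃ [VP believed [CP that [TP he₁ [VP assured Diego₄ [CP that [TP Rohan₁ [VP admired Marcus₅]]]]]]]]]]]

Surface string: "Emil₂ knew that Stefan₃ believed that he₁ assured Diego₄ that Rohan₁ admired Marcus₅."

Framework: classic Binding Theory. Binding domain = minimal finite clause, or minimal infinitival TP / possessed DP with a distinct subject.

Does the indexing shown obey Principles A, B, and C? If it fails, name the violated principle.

Principle C

The two coindexed NPs are *he₁* and *Rohan₁*.
*Rohan₁* is an R-expression. Principle C requires it to be free everywhere.
*he₁* c-commands it and carries the same index.
The R-expression is bound → Principle C violation.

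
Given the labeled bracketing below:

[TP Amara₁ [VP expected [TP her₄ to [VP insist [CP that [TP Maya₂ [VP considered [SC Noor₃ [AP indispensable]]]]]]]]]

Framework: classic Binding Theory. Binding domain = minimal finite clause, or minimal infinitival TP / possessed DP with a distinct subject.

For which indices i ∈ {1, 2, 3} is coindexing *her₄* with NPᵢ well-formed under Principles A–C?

none

*her* is a pronoun, so Principle B applies: it must be free in its binding domain.
Binding domain of *her₄*: the matrix TP, whose subject is Amara₁.
*Amara₁* c-commands the pronoun within its binding domain → coindexation would violate Principle B.
*Maya₂*: the pronoun c-commands this R-expression → coindexation would violate Principle C on *Maya₂*.
*Noor₃*: the pronoun c-commands this R-expression → coindexation would violate Principle C on *Noor₃*.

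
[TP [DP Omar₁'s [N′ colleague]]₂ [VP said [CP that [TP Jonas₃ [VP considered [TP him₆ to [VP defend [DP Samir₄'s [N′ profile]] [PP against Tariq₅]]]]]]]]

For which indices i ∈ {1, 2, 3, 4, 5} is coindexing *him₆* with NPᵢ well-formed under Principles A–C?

{1, 2}

*him* is a pronoun, so Principle B applies: it must be free in its binding domain.
Binding domain of *him₆*: the embedded TP, whose subject is Jonas₃.
*Omar₁* and the pronoun do not c-command one another → neither Principle B nor Principle C is at stake; coindexation permitted.
*[Omar₁'s colleague]₂* c-commands the pronoun but from outside its binding domain, and is not c-commanded by it → coindexation permitted.
*Jonas₃* c-commands the pronoun within its binding domain → coindexation would violate Principle B.
*Samir₄*: the pronoun c-commands this R-expression → coindexation would violate Principle C on *Samir₄*.
*Tariq₅*: the pronoun c-commands this R-expression → coindexation would violate Principle C on *Tariq₅*.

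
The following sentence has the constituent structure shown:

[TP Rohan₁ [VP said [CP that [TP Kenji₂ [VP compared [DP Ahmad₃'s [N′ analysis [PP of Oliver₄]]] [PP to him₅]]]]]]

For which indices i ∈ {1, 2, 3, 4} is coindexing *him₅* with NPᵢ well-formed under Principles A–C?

*him* is a pronoun, so Principle B applies: it must be free in its binding domain.
Binding domain of *him₅*: the embedded TP, whose subject is Kenji₂.
*Rohan₁* c-commands the pronoun but from outside its binding domain, and is not c-commanded by it → coindexation permitted.
*Kenji₂* c-commands the pronoun within its binding domain → coindexation would violate Principle B.
*Ahmad₃* and the pronoun do not c-command one another → neither Principle B nor Principle C is at stake; coindexation permitted.
*Oliver₄* and the pronoun do not c-command one another → neither Principle B nor Principle C is at stake; coindexation permitted.

{1, 3, 4}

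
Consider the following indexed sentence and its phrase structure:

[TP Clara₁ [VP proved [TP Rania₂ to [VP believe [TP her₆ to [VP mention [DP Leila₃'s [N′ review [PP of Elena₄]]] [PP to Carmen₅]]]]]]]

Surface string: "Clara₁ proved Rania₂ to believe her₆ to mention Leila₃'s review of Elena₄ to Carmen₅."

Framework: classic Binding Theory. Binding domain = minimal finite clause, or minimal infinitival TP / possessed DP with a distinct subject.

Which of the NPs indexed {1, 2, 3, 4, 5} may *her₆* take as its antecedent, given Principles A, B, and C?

*her* is a pronoun, so Principle B applies: it must be free in its binding domain.
Binding domain of *her₆*: the embedded TP, whose subject is Rania₂.
*Clara₁* c-commands the pronoun but from outside its binding domain, and is not c-commanded by it → coindexation permitted.
*Rania₂* c-commands the pronoun within its binding domain → coindexation would violate Principle B.
*Leila₃*: the pronoun c-commands this R-expression → coindexation would violate Principle C on *Leila₃*.
*Elena₄*: the pronoun c-commands this R-expression → coindexation would violate Principle C on *Elena₄*.
*Carmen₅*: the pronoun c-commands this R-expression → coindexation would violate Principle C on *Carmen₅*.

{1}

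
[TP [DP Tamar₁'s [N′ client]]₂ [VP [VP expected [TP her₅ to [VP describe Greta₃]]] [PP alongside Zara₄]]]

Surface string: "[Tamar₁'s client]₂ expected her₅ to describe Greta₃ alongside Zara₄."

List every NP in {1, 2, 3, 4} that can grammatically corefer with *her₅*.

*her* is a pronoun, so Principle B applies: it must be free in its binding domain.
Binding domain of *her₅*: the matrix TP, whose subject is [Tamar₁'s client]₂.
*Tamar₁* and the pronoun do not c-command one another → neither Principle B nor Principle C is at stake; coindexation permitted.
*[Tamar₁'s client]₂* c-commands the pronoun within its binding domain → coindexation would violate Principle B.
*Greta₃*: the pronoun c-commands this R-expression → coindexation would violate Principle C on *Greta₃*.
*Zara₄* and the pronoun do not c-command one another → neither Principle B nor Principle C is at stake; coindexation permitted.

{1, 4}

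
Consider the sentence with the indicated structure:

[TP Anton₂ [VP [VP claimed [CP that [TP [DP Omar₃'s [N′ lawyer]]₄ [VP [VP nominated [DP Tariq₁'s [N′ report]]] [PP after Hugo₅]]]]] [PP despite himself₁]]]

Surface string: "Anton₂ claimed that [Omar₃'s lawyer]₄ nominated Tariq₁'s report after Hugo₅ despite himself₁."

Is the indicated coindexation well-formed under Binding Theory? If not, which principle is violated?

Principle A

The two coindexed NPs are *Tariq₁* and *himself₁*.
*himself₁* is an anaphor. Principle A requires it to be bound within its binding domain — the matrix TP, whose subject is Anton₂.
Within that domain it is c-commanded by *Anton₂*, which does not share its index.
*Tariq₁* does not c-command the anaphor at all.
The anaphor is unbound in its domain → Principle A violation.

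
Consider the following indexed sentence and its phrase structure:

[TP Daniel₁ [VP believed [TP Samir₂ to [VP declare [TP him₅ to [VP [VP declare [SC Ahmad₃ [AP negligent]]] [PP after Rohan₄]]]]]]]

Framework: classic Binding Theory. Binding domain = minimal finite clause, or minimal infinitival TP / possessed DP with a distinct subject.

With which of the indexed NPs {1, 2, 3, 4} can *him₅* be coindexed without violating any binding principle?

*him* is a pronoun, so Principle B applies: it must be free in its binding domain.
Binding domain of *him₅*: the embedded TP, whose subject is Samir₂.
*Daniel₁* c-commands the pronoun but from outside its binding domain, and is not c-commanded by it → coindexation permitted.
*Samir₂* c-commands the pronoun within its binding domain → coindexation would violate Principle B.
*Ahmad₃*: the pronoun c-commands this R-expression → coindexation would violate Principle C on *Ahmad₃*.
*Rohan₄*: the pronoun c-commands this R-expression → coindexation would violate Principle C on *Rohan₄*.

{1}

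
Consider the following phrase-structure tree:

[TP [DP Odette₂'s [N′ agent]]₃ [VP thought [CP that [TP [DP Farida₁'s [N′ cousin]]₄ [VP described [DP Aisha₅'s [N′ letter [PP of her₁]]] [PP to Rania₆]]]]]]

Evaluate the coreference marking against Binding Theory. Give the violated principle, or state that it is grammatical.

grammatical

The two coindexed NPs are *Farida₁* and *her₁*.
*her₁* is a pronoun; its binding domain is the possessed DP, whose subject is Aisha₅. Within that domain it is c-commanded only by *Aisha₅*, which carries a different index — the pronoun is free locally, so Principle B holds.
*Farida₁* is an R-expression; *her₁* does not c-command it, and no other NP shares its index, so Principle C is satisfied.
All principles are respected.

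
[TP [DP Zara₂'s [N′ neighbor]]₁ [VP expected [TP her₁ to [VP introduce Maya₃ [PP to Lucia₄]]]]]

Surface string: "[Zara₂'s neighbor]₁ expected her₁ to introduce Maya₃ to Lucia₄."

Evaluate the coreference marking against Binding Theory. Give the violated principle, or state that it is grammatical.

The two coindexed NPs are *[Zara₂'s neighbor]₁* and *her₁*.
*her₁* is a pronoun. Its binding domain is the matrix TP, whose subject is [Zara₂'s neighbor]₁.
*[Zara₂'s neighbor]₁* c-commands it within that domain and carries the same index.
The pronoun is locally bound → Principle B violation.

Principle B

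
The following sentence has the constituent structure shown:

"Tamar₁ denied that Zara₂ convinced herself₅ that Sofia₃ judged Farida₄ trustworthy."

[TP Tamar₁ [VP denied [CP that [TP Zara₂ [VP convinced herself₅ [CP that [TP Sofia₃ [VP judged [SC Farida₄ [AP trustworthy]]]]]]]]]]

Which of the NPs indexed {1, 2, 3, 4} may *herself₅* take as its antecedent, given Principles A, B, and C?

*herself* is an anaphor, so Principle A applies: it must be bound in its binding domain.
Binding domain of *herself₅*: the embedded TP, whose subject is Zara₂.
*Tamar₁* c-commands the anaphor but is outside its binding domain → cannot satisfy Principle A.
*Zara₂* c-commands the anaphor within its binding domain → licit binder.
*Sofia₃* does not c-command the anaphor → cannot bind it.
*Farida₄* does not c-command the anaphor → cannot bind it.

{2}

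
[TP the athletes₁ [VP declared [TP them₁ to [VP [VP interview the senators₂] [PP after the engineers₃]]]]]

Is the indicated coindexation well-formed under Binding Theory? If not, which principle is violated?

The two coindexed NPs are *the athletes₁* and *them₁*.
*them₁* is a pronoun. Its binding domain is the matrix TP, whose subject is the athletes₁.
*the athletes₁* c-commands it within that domain and carries the same index.
The pronoun is locally bound → Principle B violation.

Principle B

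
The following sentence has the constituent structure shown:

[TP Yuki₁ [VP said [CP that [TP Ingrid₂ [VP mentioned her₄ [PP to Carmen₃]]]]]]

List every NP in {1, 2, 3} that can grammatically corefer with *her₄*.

{1}

*her* is a pronoun, so Principle B applies: it must be free in its binding domain.
Binding domain of *her₄*: the embedded TP, whose subject is Ingrid₂.
*Yuki₁* c-commands the pronoun but from outside its binding domain, and is not c-commanded by it → coindexation permitted.
*Ingrid₂* c-commands the pronoun within its binding domain → coindexation would violate Principle B.
*Carmen₃*: the pronoun c-commands this R-expression → coindexation would violate Principle C on *Carmen₃*.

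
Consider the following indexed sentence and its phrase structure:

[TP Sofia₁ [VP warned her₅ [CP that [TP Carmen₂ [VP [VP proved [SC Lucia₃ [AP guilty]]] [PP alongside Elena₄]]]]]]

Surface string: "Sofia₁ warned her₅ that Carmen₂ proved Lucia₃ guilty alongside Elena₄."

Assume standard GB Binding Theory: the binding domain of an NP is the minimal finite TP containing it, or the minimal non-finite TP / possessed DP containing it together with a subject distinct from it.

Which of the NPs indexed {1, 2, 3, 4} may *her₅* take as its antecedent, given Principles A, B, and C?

none

*her* is a pronoun, so Principle B applies: it must be free in its binding domain.
Binding domain of *her₅*: the matrix TP, whose subject is Sofia₁.
*Sofia₁* c-commands the pronoun within its binding domain → coindexation would violate Principle B.
*Carmen₂*: the pronoun c-commands this R-expression → coindexation would violate Principle C on *Carmen₂*.
*Lucia₃*: the pronoun c-commands this R-expression → coindexation would violate Principle C on *Lucia₃*.
*Elena₄*: the pronoun c-commands this R-expression → coindexation would violate Principle C on *Elena₄*.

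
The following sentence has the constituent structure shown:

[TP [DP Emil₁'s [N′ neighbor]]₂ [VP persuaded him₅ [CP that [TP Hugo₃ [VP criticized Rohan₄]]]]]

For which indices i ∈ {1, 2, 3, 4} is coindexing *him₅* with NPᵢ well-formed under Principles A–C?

{1}

*him* is a pronoun, so Principle B applies: it must be free in its binding domain.
Binding domain of *him₅*: the matrix TP, whose subject is [Emil₁'s neighbor]₂.
*Emil₁* and the pronoun do not c-command one another → neither Principle B nor Principle C is at stake; coindexation permitted.
*[Emil₁'s neighbor]₂* c-commands the pronoun within its binding domain → coindexation would violate Principle B.
*Hugo₃*: the pronoun c-commands this R-expression → coindexation would violate Principle C on *Hugo₃*.
*Rohan₄*: the pronoun c-commands this R-expression → coindexation would violate Principle C on *Rohan₄*.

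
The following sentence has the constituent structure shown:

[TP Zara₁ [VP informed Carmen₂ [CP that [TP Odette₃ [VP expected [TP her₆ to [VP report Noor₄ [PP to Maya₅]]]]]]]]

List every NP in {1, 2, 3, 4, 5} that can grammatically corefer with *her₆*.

*her* is a pronoun, so Principle B applies: it must be free in its binding domain.
Binding domain of *her₆*: the embedded TP, whose subject is Odette₃.
*Zara₁* c-commands the pronoun but from outside its binding domain, and is not c-commanded by it → coindexation permitted.
*Carmen₂* c-commands the pronoun but from outside its binding domain, and is not c-commanded by it → coindexation permitted.
*Odette₃* c-commands the pronoun within its binding domain → coindexation would violate Principle B.
*Noor₄*: the pronoun c-commands this R-expression → coindexation would violate Principle C on *Noor₄*.
*Maya₅*: the pronoun c-commands this R-expression → coindexation would violate Principle C on *Maya₅*.

{1, 2}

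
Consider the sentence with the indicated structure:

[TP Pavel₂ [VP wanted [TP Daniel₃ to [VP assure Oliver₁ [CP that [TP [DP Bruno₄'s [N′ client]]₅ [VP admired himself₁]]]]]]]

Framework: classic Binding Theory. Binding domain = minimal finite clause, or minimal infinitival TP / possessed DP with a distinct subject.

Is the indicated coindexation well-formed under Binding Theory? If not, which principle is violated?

The two coindexed NPs are *Oliver₁* and *himself₁*.
*himself₁* is an anaphor. Principle A requires it to be bound within its binding domain — the embedded TP, whose subject is [Bruno₄'s client]₅.
Within that domain it is c-commanded by *[Bruno₄'s client]₅*, which does not share its index.
*Oliver₁* does c-command the anaphor, but from outside its binding domain.
The anaphor is unbound in its domain → Principle A violation.

Principle A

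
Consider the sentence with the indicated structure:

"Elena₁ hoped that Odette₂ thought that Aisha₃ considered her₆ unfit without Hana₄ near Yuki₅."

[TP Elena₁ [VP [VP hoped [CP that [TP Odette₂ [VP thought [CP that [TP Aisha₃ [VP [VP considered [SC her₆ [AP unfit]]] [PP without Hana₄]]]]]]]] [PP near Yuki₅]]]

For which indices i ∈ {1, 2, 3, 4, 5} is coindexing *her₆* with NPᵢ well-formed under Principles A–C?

*her* is a pronoun, so Principle B applies: it must be free in its binding domain.
Binding domain of *her₆*: the embedded TP, whose subject is Aisha₃.
*Elena₁* c-commands the pronoun but from outside its binding domain, and is not c-commanded by it → coindexation permitted.
*Odette₂* c-commands the pronoun but from outside its binding domain, and is not c-commanded by it → coindexation permitted.
*Aisha₃* c-commands the pronoun within its binding domain → coindexation would violate Principle B.
*Hana₄* and the pronoun do not c-command one another → neither Principle B nor Principle C is at stake; coindexation permitted.
*Yuki₅* and the pronoun do not c-command one another → neither Principle B nor Principle C is at stake; coindexation permitted.

{1, 2, 4, 5}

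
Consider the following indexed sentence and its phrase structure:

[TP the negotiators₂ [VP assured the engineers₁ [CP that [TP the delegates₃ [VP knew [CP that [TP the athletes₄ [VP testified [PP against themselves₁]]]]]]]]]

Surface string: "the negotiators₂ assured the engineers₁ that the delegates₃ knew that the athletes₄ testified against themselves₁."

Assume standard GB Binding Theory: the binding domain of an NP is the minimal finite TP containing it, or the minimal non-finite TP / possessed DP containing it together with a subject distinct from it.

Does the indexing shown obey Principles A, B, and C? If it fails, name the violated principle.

The two coindexed NPs are *the engineers₁* and *themselves₁*.
*themselves₁* is an anaphor. Principle A requires it to be bound within its binding domain — the embedded TP, whose subject is the athletes₄.
Within that domain it is c-commanded by *the athletes₄*, which does not share its index.
*the engineers₁* does c-command the anaphor, but from outside its binding domain.
The anaphor is unbound in its domain → Principle A violation.

Principle A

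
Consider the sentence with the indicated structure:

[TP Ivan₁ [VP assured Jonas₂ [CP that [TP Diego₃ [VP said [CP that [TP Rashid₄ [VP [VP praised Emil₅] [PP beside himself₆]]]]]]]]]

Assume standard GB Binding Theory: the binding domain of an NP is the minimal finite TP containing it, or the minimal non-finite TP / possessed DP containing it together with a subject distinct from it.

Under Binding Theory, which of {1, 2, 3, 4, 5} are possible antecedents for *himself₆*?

*himself* is an anaphor, so Principle A applies: it must be bound in its binding domain.
Binding domain of *himself₆*: the embedded TP, whose subject is Rashid₄.
*Ivan₁* c-commands the anaphor but is outside its binding domain → cannot satisfy Principle A.
*Jonas₂* c-commands the anaphor but is outside its binding domain → cannot satisfy Principle A.
*Diego₃* c-commands the anaphor but is outside its binding domain → cannot satisfy Principle A.
*Rashid₄* c-commands the anaphor within its binding domain → licit binder.
*Emil₅* does not c-command the anaphor → cannot bind it.

{4}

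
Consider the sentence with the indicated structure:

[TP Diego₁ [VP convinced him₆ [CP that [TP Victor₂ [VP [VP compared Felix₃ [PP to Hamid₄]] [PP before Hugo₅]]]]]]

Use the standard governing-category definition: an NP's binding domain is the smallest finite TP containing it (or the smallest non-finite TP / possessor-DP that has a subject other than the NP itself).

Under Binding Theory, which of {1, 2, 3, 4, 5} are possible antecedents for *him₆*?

none

*him* is a pronoun, so Principle B applies: it must be free in its binding domain.
Binding domain of *him₆*: the matrix TP, whose subject is Diego₁.
*Diego₁* c-commands the pronoun within its binding domain → coindexation would violate Principle B.
*Victor₂*: the pronoun c-commands this R-expression → coindexation would violate Principle C on *Victor₂*.
*Felix₃*: the pronoun c-commands this R-expression → coindexation would violate Principle C on *Felix₃*.
*Hamid₄*: the pronoun c-commands this R-expression → coindexation would violate Principle C on *Hamid₄*.
*Hugo₅*: the pronoun c-commands this R-expression → coindexation would violate Principle C on *Hugo₅*.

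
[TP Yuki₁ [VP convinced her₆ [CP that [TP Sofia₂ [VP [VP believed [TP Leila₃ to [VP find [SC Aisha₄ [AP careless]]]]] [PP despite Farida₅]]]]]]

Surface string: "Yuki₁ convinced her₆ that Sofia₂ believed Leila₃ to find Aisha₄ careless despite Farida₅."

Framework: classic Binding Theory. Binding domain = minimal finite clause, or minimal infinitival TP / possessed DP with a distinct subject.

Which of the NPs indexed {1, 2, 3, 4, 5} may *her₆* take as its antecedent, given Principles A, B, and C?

*her* is a pronoun, so Principle B applies: it must be free in its binding domain.
Binding domain of *her₆*: the matrix TP, whose subject is Yuki₁.
*Yuki₁* c-commands the pronoun within its binding domain → coindexation would violate Principle B.
*Sofia₂*: the pronoun c-commands this R-expression → coindexation would violate Principle C on *Sofia₂*.
*Leila₃*: the pronoun c-commands this R-expression → coindexation would violate Principle C on *Leila₃*.
*Aisha₄*: the pronoun c-commands this R-expression → coindexation would violate Principle C on *Aisha₄*.
*Farida₅*: the pronoun c-commands this R-expression → coindexation would violate Principle C on *Farida₅*.

none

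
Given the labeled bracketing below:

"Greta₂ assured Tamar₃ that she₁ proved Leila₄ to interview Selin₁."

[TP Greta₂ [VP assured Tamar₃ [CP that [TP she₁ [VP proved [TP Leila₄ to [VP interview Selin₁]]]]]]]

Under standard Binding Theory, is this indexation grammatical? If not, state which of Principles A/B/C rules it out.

The two coindexed NPs are *she₁* and *Selin₁*.
*Selin₁* is an R-expression. Principle C requires it to be free everywhere.
*she₁* c-commands it and carries the same index.
The R-expression is bound → Principle C violation.

Principle C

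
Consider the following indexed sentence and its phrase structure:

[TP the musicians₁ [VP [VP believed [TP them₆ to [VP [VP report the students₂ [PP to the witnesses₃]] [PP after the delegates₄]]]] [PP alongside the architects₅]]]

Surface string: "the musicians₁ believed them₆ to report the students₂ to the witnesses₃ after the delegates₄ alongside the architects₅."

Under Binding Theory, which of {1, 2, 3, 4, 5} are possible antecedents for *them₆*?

*them* is a pronoun, so Principle B applies: it must be free in its binding domain.
Binding domain of *them₆*: the matrix TP, whose subject is the musicians₁.
*the musicians₁* c-commands the pronoun within its binding domain → coindexation would violate Principle B.
*the students₂*: the pronoun c-commands this R-expression → coindexation would violate Principle C on *the students₂*.
*the witnesses₃*: the pronoun c-commands this R-expression → coindexation would violate Principle C on *the witnesses₃*.
*the delegates₄*: the pronoun c-commands this R-expression → coindexation would violate Principle C on *the delegates₄*.
*the architects₅* and the pronoun do not c-command one another → neither Principle B nor Principle C is at stake; coindexation permitted.

{5}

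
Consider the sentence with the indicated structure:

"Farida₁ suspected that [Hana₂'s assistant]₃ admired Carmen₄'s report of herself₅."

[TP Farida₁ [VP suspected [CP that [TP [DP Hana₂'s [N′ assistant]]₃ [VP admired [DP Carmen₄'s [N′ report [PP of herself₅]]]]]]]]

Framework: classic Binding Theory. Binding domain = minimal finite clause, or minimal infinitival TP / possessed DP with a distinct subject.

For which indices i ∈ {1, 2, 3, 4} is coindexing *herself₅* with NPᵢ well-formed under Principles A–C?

{4}

*herself* is an anaphor, so Principle A applies: it must be bound in its binding domain.
Binding domain of *herself₅*: the possessed DP, whose subject is Carmen₄.
*Farida₁* c-commands the anaphor but is outside its binding domain → cannot satisfy Principle A.
*Hana₂* does not c-command the anaphor → cannot bind it.
*[Hana₂'s assistant]₃* c-commands the anaphor but is outside its binding domain → cannot satisfy Principle A.
*Carmen₄* c-commands the anaphor within its binding domain → licit binder.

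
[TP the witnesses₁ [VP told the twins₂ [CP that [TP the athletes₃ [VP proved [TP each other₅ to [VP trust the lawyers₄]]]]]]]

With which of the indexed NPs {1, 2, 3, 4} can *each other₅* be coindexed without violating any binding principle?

{3}

*each other* is an anaphor, so Principle A applies: it must be bound in its binding domain.
Binding domain of *each other₅*: the embedded TP, whose subject is the athletes₃.
*the witnesses₁* c-commands the anaphor but is outside its binding domain → cannot satisfy Principle A.
*the twins₂* c-commands the anaphor but is outside its binding domain → cannot satisfy Principle A.
*the athletes₃* c-commands the anaphor within its binding domain → licit binder.
*the lawyers₄* does not c-command the anaphor → cannot bind it.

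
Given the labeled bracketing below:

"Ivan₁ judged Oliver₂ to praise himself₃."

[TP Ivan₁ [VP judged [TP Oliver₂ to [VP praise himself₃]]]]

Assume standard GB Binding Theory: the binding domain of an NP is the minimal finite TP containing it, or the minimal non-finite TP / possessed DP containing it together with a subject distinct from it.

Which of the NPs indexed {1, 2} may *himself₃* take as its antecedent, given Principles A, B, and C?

*himself* is an anaphor, so Principle A applies: it must be bound in its binding domain.
Binding domain of *himself₃*: the embedded TP, whose subject is Oliver₂.
*Ivan₁* c-commands the anaphor but is outside its binding domain → cannot satisfy Principle A.
*Oliver₂* c-commands the anaphor within its binding domain → licit binder.

{2}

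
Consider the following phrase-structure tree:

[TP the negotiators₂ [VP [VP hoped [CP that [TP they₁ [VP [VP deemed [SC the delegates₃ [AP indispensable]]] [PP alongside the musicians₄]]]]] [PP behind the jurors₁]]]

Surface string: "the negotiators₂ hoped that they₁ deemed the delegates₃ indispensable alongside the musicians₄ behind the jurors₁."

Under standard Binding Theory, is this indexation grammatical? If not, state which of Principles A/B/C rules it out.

grammatical

The two coindexed NPs are *the jurors₁* and *they₁*.
*they₁* is a pronoun; nothing c-commands it within its binding domain (the embedded TP.), so Principle B holds trivially.
*the jurors₁* is an R-expression; *they₁* does not c-command it, and no other NP shares its index, so Principle C is satisfied.
All principles are respected.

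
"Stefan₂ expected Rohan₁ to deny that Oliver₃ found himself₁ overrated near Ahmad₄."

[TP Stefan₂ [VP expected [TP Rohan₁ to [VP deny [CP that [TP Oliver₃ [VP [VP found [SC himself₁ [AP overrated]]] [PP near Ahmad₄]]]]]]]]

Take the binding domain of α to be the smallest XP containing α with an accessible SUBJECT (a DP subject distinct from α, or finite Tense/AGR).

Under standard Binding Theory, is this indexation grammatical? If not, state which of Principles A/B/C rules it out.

Principle A

The two coindexed NPs are *Rohan₁* and *himself₁*.
*himself₁* is an anaphor. Principle A requires it to be bound within its binding domain — the embedded TP, whose subject is Oliver₃.
Within that domain it is c-commanded by *Oliver₃*, which does not share its index.
*Rohan₁* does c-command the anaphor, but from outside its binding domain.
The anaphor is unbound in its domain → Principle A violation.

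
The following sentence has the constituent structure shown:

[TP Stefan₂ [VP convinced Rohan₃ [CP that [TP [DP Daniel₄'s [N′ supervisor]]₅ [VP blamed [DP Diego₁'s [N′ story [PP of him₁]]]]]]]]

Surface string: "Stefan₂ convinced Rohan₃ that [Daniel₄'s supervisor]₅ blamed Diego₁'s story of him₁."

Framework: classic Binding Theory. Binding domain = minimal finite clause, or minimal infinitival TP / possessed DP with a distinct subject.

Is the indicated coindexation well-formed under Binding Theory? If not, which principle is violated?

Principle B

The two coindexed NPs are *Diego₁* and *him₁*.
*him₁* is a pronoun. Its binding domain is the possessed DP, whose subject is Diego₁.
*Diego₁* c-commands it within that domain and carries the same index.
The pronoun is locally bound → Principle B violation.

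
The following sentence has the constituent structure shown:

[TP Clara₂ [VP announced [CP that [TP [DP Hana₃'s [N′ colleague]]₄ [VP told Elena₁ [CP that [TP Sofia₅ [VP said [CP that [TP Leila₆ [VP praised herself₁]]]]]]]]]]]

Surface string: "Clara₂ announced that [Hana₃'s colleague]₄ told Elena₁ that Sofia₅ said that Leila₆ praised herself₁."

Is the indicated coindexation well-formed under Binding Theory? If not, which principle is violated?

Principle A

The two coindexed NPs are *Elena₁* and *herself₁*.
*herself₁* is an anaphor. Principle A requires it to be bound within its binding domain — the embedded TP, whose subject is Leila₆.
Within that domain it is c-commanded by *Leila₆*, which does not share its index.
*Elena₁* does c-command the anaphor, but from outside its binding domain.
The anaphor is unbound in its domain → Principle A violation.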